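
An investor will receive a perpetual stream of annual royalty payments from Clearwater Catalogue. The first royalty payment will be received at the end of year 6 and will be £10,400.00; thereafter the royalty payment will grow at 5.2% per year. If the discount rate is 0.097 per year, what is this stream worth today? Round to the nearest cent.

Value at end of year 5: C₁ / (r − g) = £10,400.00 / (0.097 − 0.052) = £231,111.1111
Discount to today: PV = £231,111.1111 / (1 + 0.097)^5 = £231,111.1111 / 1.588668 = £145,474.77

£145474.77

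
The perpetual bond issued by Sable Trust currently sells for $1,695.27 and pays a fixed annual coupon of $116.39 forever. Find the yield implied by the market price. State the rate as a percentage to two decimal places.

6.87%

P = C/r ⇒ r = C/P = $116.39/$1,695.27 = 0.068656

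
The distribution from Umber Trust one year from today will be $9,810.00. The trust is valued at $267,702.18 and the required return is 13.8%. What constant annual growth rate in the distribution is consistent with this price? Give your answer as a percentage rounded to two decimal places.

P = D₁/(r−g) ⇒ g = r − D₁/P = 0.138 − $9,810.00/$267,702.18 = 0.101355

10.14%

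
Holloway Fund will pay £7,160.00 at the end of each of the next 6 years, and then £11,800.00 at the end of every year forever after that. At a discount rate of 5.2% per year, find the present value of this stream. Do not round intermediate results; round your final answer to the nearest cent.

£203521.75

PV of 6-year annuity: £7,160.00 × [1 − (1+0.052)^−6] / 0.052 = 36110.66309
Perpetuity value at year 6: £11,800.00 / 0.052 = 226923.07692
PV of perpetuity: 226923.07692 / (1+0.052)^6 = 167411.09027
Total PV = 36110.66309 + 167411.09027 = 203521.75336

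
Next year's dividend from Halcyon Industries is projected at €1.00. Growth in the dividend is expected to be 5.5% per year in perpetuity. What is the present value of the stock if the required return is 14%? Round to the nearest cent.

Growing perpetuity: P = D₁ / (r − g) = €1.0000 / (0.14 − 0.055) = €11.76

€11.76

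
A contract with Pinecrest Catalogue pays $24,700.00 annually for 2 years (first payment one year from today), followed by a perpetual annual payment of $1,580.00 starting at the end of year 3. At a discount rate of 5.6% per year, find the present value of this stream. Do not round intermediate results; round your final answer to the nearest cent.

PV of 2-year annuity: $24,700.00 × [1 − (1+0.056)^−2] / 0.056 = 45539.91621
Perpetuity value at year 2: $1,580.00 / 0.056 = 28214.28571
PV of perpetuity: 28214.28571 / (1+0.056)^2 = 25301.20605
Total PV = 45539.91621 + 25301.20605 = 70841.12226

$70841.12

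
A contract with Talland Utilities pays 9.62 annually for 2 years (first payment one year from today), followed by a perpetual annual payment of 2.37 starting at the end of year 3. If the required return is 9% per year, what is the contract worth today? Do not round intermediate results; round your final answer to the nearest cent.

39.09

PV of 2-year annuity: 9.62 × [1 − (1+0.09)^−2] / 0.09 = 16.92265
Perpetuity value at year 2: 2.37 / 0.09 = 26.33333
PV of perpetuity: 26.33333 / (1+0.09)^2 = 22.16424
Total PV = 16.92265 + 22.16424 = 39.08689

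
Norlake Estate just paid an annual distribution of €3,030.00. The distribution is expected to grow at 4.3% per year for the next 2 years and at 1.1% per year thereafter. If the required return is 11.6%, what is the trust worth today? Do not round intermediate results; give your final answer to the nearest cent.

€30961.03

D_1 = 3160.29000
D_2 = 3296.18247
Terminal value at year 2: TV = D_2×(1+g_2)/(r−g_2) = 3332.44048/0.105 = 31737.52835
P_0 = D_1/(1+r)^1 + D_2/(1+r)^2 + TV/(1+r)^2
    = 2831.80108 + 2646.56678 + 25482.65724 = 30961.02509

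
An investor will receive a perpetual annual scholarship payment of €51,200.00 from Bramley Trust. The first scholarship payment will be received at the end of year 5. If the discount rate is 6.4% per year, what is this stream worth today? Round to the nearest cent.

€624199.58

Value at end of year 4: C / r = €51,200.00 / 0.064 = €800,000.0000
Discount to today: PV = €800,000.0000 / (1 + 0.064)^4 = €800,000.0000 / 1.281641 = €624,199.58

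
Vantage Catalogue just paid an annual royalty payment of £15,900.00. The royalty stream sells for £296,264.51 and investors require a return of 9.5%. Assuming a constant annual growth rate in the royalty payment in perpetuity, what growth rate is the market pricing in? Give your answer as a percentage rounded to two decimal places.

P = D₀(1+g)/(r−g) ⇒ P(r−g) = D₀(1+g) ⇒ g(P+D₀) = P·r − D₀
g = (P·r − D₀)/(P + D₀) = (£296,264.51×0.095 − £15,900.00) / (£296,264.51 + £15,900.00) = 0.039227

3.92%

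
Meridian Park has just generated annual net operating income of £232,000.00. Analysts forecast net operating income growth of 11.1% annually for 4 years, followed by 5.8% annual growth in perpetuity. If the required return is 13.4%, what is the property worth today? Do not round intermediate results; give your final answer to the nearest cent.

£3857418.31

D_1 = 257752.00000
D_2 = 286362.47200
D_3 = 318148.70639
D_4 = 353463.21280
Terminal value at year 4: TV = D_4×(1+g_2)/(r−g_2) = 373964.07914/0.076 = 4920579.98874
P_0 = D_1/(1+r)^1 + D_2/(1+r)^2 + D_3/(1+r)^3 + D_4/(1+r)^4 + TV/(1+r)^4
    = 227294.53263 + 222684.50242 + 218167.97372 + 213743.05009 + 2975528.24989 = 3857418.30875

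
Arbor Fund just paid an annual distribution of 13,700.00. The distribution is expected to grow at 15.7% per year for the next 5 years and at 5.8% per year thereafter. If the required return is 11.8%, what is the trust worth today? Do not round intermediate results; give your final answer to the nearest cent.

362767.04

D_1 = 15850.90000
D_2 = 18339.49130
D_3 = 21218.79143
D_4 = 24550.14169
D_5 = 28404.51393
Terminal value at year 5: TV = D_5×(1+g_2)/(r−g_2) = 30051.97574/0.06 = 500866.26238
P_0 = D_1/(1+r)^1 + D_2/(1+r)^2 + D_3/(1+r)^3 + D_4/(1+r)^4 + D_5/(1+r)^5 + TV/(1+r)^5
    = 14177.90698 + 14672.48513 + 15184.31600 + 15714.00145 + 16262.16429 + 286756.16359 = 362767.03743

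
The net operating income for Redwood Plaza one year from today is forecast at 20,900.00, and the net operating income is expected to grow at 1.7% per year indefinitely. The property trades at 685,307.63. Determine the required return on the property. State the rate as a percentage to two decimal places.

4.75%

P = D₁/(r − g) ⇒ r = D₁/P + g = 20,900.0000/685,307.63 + 0.017 = 0.030497 + 0.017 = 0.047497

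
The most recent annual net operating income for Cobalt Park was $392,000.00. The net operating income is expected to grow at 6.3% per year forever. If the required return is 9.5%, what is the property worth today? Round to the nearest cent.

D₁ = D₀ × (1 + g) = $392,000.00 × 1.063 = $416,696.0000
Growing perpetuity: P = D₁ / (r − g) = $416,696.0000 / (0.095 − 0.063) = $13,021,750.00

$13021750.00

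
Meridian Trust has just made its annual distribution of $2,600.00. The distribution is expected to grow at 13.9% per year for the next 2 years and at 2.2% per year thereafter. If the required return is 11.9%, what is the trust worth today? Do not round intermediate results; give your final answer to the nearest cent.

$33722.03

D_1 = 2961.40000
D_2 = 3373.03460
Terminal value at year 2: TV = D_2×(1+g_2)/(r−g_2) = 3447.24136/0.097 = 35538.57073
P_0 = D_1/(1+r)^1 + D_2/(1+r)^2 + TV/(1+r)^2
    = 2646.47006 + 2693.77069 + 28381.79015 = 33722.03090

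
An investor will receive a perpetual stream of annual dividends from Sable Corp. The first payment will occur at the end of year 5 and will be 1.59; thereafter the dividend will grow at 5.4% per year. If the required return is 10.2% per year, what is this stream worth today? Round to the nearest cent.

Value at end of year 4: C₁ / (r − g) = 1.59 / (0.102 − 0.054) = 33.1250
Discount to today: PV = 33.1250 / (1 + 0.102)^4 = 33.1250 / 1.474777 = 22.46

22.46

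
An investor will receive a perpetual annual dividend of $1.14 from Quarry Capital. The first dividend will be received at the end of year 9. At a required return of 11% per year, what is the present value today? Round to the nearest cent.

Value at end of year 8: C / r = $1.14 / 0.11 = $10.3636
Discount to today: PV = $10.3636 / (1 + 0.11)^8 = $10.3636 / 2.304538 = $4.50

$4.50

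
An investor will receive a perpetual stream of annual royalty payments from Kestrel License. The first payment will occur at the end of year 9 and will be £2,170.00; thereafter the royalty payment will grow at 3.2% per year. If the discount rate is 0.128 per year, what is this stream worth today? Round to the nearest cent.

£8624.14

Value at end of year 8: C₁ / (r − g) = £2,170.00 / (0.128 − 0.032) = £22,604.1667
Discount to today: PV = £22,604.1667 / (1 + 0.128)^8 = £22,604.1667 / 2.621035 = £8,624.14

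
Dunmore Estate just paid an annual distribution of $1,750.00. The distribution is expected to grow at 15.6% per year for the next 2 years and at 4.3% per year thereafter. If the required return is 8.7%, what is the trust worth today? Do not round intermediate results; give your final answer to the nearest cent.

D_1 = 2023.00000
D_2 = 2338.58800
Terminal value at year 2: TV = D_2×(1+g_2)/(r−g_2) = 2439.14728/0.044 = 55435.16555
P_0 = D_1/(1+r)^1 + D_2/(1+r)^2 + TV/(1+r)^2
    = 1861.08556 + 1979.22254 + 46916.57072 = 50756.87882

$50756.88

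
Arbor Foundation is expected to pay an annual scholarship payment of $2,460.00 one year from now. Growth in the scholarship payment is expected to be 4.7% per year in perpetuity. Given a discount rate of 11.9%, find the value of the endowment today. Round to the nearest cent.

$34166.67

Growing perpetuity: P = D₁ / (r − g) = $2,460.0000 / (0.119 − 0.047) = $34,166.67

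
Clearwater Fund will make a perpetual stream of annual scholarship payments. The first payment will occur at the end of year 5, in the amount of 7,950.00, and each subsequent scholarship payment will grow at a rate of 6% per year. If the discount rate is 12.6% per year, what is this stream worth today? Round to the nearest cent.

Value at end of year 4: C₁ / (r − g) = 7,950.00 / (0.126 − 0.06) = 120,454.5455
Discount to today: PV = 120,454.5455 / (1 + 0.126)^4 = 120,454.5455 / 1.607510 = 74,932.40

74932.40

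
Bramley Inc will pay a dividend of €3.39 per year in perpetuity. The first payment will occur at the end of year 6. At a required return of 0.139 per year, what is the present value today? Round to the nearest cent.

€12.72

Value at end of year 5: C / r = €3.39 / 0.139 = €24.3885
Discount to today: PV = €24.3885 / (1 + 0.139)^5 = €24.3885 / 1.916985 = €12.72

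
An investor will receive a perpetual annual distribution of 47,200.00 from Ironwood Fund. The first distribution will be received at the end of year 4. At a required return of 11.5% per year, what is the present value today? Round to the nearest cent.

Value at end of year 3: C / r = 47,200.00 / 0.115 = 410,434.7826
Discount to today: PV = 410,434.7826 / (1 + 0.115)^3 = 410,434.7826 / 1.386196 = 296,087.15

296087.15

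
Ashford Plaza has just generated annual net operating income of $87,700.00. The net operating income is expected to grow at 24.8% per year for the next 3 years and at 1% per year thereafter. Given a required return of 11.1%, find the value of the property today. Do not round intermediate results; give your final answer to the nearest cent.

D_1 = 109449.60000
D_2 = 136593.10080
D_3 = 170468.18980
Terminal value at year 3: TV = D_3×(1+g_2)/(r−g_2) = 172172.87170/0.101 = 1704681.89798
P_0 = D_1/(1+r)^1 + D_2/(1+r)^2 + D_3/(1+r)^3 + TV/(1+r)^3
    = 98514.49145 + 110662.54305 + 124308.59921 + 1243085.99214 = 1576571.62585

$1576571.63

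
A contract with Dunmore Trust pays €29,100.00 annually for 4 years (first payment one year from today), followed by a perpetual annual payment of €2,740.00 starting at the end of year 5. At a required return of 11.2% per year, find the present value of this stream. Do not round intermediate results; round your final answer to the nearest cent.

PV of 4-year annuity: €29,100.00 × [1 − (1+0.112)^−4] / 0.112 = 89897.00031
Perpetuity value at year 4: €2,740.00 / 0.112 = 24464.28571
PV of perpetuity: 24464.28571 / (1+0.112)^4 = 15999.75716
Total PV = 89897.00031 + 15999.75716 = 105896.75748

€105896.76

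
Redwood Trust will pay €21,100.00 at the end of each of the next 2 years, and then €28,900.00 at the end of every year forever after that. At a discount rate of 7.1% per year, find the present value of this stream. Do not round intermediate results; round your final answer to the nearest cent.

PV of 2-year annuity: €21,100.00 × [1 − (1+0.071)^−2] / 0.071 = 38096.37145
Perpetuity value at year 2: €28,900.00 / 0.071 = 407042.25352
PV of perpetuity: 407042.25352 / (1+0.071)^2 = 354862.86325
Total PV = 38096.37145 + 354862.86325 = 392959.23469

€392959.23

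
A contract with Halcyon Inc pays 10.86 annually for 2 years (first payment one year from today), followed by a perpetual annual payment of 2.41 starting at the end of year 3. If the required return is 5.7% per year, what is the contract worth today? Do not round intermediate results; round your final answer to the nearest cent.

57.84

PV of 2-year annuity: 10.86 × [1 − (1+0.057)^−2] / 0.057 = 19.99467
Perpetuity value at year 2: 2.41 / 0.057 = 42.28070
PV of perpetuity: 42.28070 / (1+0.057)^2 = 37.84358
Total PV = 19.99467 + 37.84358 = 57.83825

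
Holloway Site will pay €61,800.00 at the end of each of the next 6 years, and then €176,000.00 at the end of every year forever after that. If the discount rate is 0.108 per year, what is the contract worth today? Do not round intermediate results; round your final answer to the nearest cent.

€1143705.84

PV of 6-year annuity: €61,800.00 × [1 − (1+0.108)^−6] / 0.108 = 262960.50913
Perpetuity value at year 6: €176,000.00 / 0.108 = 1629629.62963
PV of perpetuity: 1629629.62963 / (1+0.108)^6 = 880745.33179
Total PV = 262960.50913 + 880745.33179 = 1143705.84092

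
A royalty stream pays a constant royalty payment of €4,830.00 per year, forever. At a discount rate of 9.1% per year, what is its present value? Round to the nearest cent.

€53076.92

Level perpetuity: PV = C / r = €4,830.00 / 0.091 = €53,076.92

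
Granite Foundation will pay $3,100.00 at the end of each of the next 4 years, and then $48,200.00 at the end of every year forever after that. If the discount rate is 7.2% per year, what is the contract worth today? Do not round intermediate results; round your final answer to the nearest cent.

$517368.42

PV of 4-year annuity: $3,100.00 × [1 − (1+0.072)^−4] / 0.072 = 10453.11919
Perpetuity value at year 4: $48,200.00 / 0.072 = 669444.44444
PV of perpetuity: 669444.44444 / (1+0.072)^4 = 506915.30098
Total PV = 10453.11919 + 506915.30098 = 517368.42017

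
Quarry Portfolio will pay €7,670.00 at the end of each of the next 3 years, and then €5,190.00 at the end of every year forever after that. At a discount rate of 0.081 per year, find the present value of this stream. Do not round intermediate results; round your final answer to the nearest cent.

€70453.76

PV of 3-year annuity: €7,670.00 × [1 − (1+0.081)^−3] / 0.081 = 19730.72193
Perpetuity value at year 3: €5,190.00 / 0.081 = 64074.07407
PV of perpetuity: 64074.07407 / (1+0.081)^3 = 50723.03799
Total PV = 19730.72193 + 50723.03799 = 70453.75991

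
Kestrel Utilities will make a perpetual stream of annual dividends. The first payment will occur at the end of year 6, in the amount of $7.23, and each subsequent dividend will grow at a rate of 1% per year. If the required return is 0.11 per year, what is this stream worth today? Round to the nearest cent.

$42.91

Value at end of year 5: C₁ / (r − g) = $7.23 / (0.11 − 0.01) = $72.3000
Discount to today: PV = $72.3000 / (1 + 0.11)^5 = $72.3000 / 1.685058 = $42.91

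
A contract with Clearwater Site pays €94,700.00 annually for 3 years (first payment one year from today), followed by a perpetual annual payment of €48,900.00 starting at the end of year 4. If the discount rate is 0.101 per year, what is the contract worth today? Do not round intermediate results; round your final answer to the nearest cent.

PV of 3-year annuity: €94,700.00 × [1 − (1+0.101)^−3] / 0.101 = 235090.89311
Perpetuity value at year 3: €48,900.00 / 0.101 = 484158.41584
PV of perpetuity: 484158.41584 / (1+0.101)^3 = 362765.12468
Total PV = 235090.89311 + 362765.12468 = 597856.01779

€597856.02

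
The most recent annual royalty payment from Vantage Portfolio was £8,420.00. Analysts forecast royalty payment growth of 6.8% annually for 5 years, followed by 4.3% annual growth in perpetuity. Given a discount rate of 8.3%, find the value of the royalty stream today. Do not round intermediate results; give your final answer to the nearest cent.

£245145.15

D_1 = 8992.56000
D_2 = 9604.05408
D_3 = 10257.12976
D_4 = 10954.61458
D_5 = 11699.52837
Terminal value at year 5: TV = D_5×(1+g_2)/(r−g_2) = 12202.60809/0.04 = 305065.20231
P_0 = D_1/(1+r)^1 + D_2/(1+r)^2 + D_3/(1+r)^3 + D_4/(1+r)^4 + D_5/(1+r)^5 + TV/(1+r)^5
    = 8303.37950 + 8188.37425 + 8074.96186 + 7963.12028 + 7852.82776 + 204762.48378 = 245145.14743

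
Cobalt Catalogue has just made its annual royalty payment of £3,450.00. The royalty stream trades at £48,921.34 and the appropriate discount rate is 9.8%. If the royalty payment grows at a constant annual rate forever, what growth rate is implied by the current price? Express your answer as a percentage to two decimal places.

P = D₀(1+g)/(r−g) ⇒ P(r−g) = D₀(1+g) ⇒ g(P+D₀) = P·r − D₀
g = (P·r − D₀)/(P + D₀) = (£48,921.34×0.098 − £3,450.00) / (£48,921.34 + £3,450.00) = 0.025668

2.57%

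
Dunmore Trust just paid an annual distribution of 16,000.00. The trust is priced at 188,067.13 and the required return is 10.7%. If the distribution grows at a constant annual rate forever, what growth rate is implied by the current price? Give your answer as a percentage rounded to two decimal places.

2.02%

P = D₀(1+g)/(r−g) ⇒ P(r−g) = D₀(1+g) ⇒ g(P+D₀) = P·r − D₀
g = (P·r − D₀)/(P + D₀) = (188,067.13×0.107 − 16,000.00) / (188,067.13 + 16,000.00) = 0.020205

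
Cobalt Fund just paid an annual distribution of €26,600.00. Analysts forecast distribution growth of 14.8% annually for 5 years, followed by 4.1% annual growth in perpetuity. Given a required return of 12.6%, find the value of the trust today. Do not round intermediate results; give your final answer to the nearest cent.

D_1 = 30536.80000
D_2 = 35056.24640
D_3 = 40244.57087
D_4 = 46200.76736
D_5 = 53038.48092
Terminal value at year 5: TV = D_5×(1+g_2)/(r−g_2) = 55213.05864/0.085 = 649565.39579
P_0 = D_1/(1+r)^1 + D_2/(1+r)^2 + D_3/(1+r)^3 + D_4/(1+r)^4 + D_5/(1+r)^5 + TV/(1+r)^5
    = 27119.71581 + 27649.58592 + 28189.80874 + 28740.58653 + 29302.12552 + 358864.85488 = 499866.67739

€499866.68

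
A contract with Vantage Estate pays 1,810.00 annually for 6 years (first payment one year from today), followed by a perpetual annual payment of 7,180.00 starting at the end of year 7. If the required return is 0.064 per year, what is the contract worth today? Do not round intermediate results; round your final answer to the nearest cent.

PV of 6-year annuity: 1,810.00 × [1 − (1+0.064)^−6] / 0.064 = 8789.58973
Perpetuity value at year 6: 7,180.00 / 0.064 = 112187.50000
PV of perpetuity: 112187.50000 / (1+0.064)^6 = 77320.50868
Total PV = 8789.58973 + 77320.50868 = 86110.09841

86110.10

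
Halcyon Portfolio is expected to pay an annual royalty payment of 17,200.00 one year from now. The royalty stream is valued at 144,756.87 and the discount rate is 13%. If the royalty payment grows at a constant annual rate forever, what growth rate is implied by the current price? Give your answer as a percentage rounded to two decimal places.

P = D₁/(r−g) ⇒ g = r − D₁/P = 0.13 − 17,200.00/144,756.87 = 0.011180

1.12%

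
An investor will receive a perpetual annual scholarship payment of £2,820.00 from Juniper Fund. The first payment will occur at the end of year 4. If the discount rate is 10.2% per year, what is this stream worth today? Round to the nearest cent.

Value at end of year 3: C / r = £2,820.00 / 0.102 = £27,647.0588
Discount to today: PV = £27,647.0588 / (1 + 0.102)^3 = £27,647.0588 / 1.338273 = £20,658.76

£20658.76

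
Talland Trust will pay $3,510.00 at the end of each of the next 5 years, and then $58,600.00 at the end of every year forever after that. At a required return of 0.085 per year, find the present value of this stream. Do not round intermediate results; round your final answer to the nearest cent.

$472321.79

PV of 5-year annuity: $3,510.00 × [1 − (1+0.085)^−5] / 0.085 = 13831.65370
Perpetuity value at year 5: $58,600.00 / 0.085 = 689411.76471
PV of perpetuity: 689411.76471 / (1+0.085)^5 = 458490.13888
Total PV = 13831.65370 + 458490.13888 = 472321.79258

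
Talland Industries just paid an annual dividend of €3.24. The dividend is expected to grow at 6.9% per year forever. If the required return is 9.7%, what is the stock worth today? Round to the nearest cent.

D₁ = D₀ × (1 + g) = €3.24 × 1.069 = €3.4636
Growing perpetuity: P = D₁ / (r − g) = €3.4636 / (0.097 − 0.069) = €123.70

€123.70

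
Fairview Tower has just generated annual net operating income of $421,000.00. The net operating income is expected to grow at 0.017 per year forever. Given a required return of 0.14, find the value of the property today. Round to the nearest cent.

D₁ = D₀ × (1 + g) = $421,000.00 × 1.017 = $428,157.0000
Growing perpetuity: P = D₁ / (r − g) = $428,157.0000 / (0.14 − 0.017) = $3,480,951.22

$3480951.22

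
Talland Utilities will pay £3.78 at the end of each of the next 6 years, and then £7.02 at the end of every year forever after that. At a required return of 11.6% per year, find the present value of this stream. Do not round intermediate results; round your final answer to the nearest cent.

PV of 6-year annuity: £3.78 × [1 − (1+0.116)^−6] / 0.116 = 15.71879
Perpetuity value at year 6: £7.02 / 0.116 = 60.51724
PV of perpetuity: 60.51724 / (1+0.116)^6 = 31.32521
Total PV = 15.71879 + 31.32521 = 47.04399

£47.04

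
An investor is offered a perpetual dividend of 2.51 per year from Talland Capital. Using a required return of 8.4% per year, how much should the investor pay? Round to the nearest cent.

29.88

Level perpetuity: PV = C / r = 2.51 / 0.084 = 29.88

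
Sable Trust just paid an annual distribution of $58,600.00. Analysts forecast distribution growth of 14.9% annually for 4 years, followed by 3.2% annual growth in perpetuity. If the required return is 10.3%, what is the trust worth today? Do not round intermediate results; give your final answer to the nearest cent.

$1262870.42

D_1 = 67331.40000
D_2 = 77363.77860
D_3 = 88890.98161
D_4 = 102135.73787
Terminal value at year 4: TV = D_4×(1+g_2)/(r−g_2) = 105404.08148/0.071 = 1484564.52794
P_0 = D_1/(1+r)^1 + D_2/(1+r)^2 + D_3/(1+r)^3 + D_4/(1+r)^4 + TV/(1+r)^4
    = 61043.88033 + 63589.68132 + 66241.65352 + 69004.22475 + 1002990.98508 = 1262870.42500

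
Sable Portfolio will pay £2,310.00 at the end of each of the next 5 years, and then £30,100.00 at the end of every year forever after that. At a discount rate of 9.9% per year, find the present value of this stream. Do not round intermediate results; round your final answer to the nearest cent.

£198424.76

PV of 5-year annuity: £2,310.00 × [1 − (1+0.099)^−5] / 0.099 = 8779.13385
Perpetuity value at year 5: £30,100.00 / 0.099 = 304040.40404
PV of perpetuity: 304040.40404 / (1+0.099)^5 = 189645.62963
Total PV = 8779.13385 + 189645.62963 = 198424.76348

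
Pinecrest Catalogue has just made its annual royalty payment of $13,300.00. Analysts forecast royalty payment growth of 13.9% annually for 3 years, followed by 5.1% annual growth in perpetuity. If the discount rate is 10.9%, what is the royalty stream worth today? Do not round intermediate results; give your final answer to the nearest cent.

$303195.51

D_1 = 15148.70000
D_2 = 17254.36930
D_3 = 19652.72663
Terminal value at year 3: TV = D_3×(1+g_2)/(r−g_2) = 20655.01569/0.058 = 356120.96019
P_0 = D_1/(1+r)^1 + D_2/(1+r)^2 + D_3/(1+r)^3 + TV/(1+r)^3
    = 13659.78359 + 14029.29983 + 14408.81200 + 261097.61046 = 303195.50587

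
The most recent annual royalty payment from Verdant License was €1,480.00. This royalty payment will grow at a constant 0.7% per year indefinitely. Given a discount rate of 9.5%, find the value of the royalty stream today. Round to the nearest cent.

D₁ = D₀ × (1 + g) = €1,480.00 × 1.007 = €1,490.3600
Growing perpetuity: P = D₁ / (r − g) = €1,490.3600 / (0.095 − 0.007) = €16,935.91

€16935.91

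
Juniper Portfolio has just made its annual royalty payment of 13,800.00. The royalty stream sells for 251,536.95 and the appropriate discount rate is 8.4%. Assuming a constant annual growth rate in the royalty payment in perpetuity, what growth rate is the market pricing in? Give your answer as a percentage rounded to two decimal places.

2.76%

P = D₀(1+g)/(r−g) ⇒ P(r−g) = D₀(1+g) ⇒ g(P+D₀) = P·r − D₀
g = (P·r − D₀)/(P + D₀) = (251,536.95×0.084 − 13,800.00) / (251,536.95 + 13,800.00) = 0.027622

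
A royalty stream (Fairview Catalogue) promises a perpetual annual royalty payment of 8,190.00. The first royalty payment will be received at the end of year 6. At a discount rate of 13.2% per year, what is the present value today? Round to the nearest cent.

33379.35

Value at end of year 5: C / r = 8,190.00 / 0.132 = 62,045.4545
Discount to today: PV = 62,045.4545 / (1 + 0.132)^5 = 62,045.4545 / 1.858798 = 33,379.35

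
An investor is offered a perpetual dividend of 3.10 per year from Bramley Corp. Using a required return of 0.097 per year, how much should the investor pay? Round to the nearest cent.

31.96

Level perpetuity: PV = C / r = 3.10 / 0.097 = 31.96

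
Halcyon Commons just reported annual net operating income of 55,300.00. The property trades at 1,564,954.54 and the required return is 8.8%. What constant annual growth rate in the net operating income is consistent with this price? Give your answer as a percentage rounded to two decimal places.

P = D₀(1+g)/(r−g) ⇒ P(r−g) = D₀(1+g) ⇒ g(P+D₀) = P·r − D₀
g = (P·r − D₀)/(P + D₀) = (1,564,954.54×0.088 − 55,300.00) / (1,564,954.54 + 55,300.00) = 0.050866

5.09%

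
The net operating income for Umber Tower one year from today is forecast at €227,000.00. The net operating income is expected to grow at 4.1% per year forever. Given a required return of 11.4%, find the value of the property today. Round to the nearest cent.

€3109589.04

Growing perpetuity: P = D₁ / (r − g) = €227,000.0000 / (0.114 − 0.041) = €3,109,589.04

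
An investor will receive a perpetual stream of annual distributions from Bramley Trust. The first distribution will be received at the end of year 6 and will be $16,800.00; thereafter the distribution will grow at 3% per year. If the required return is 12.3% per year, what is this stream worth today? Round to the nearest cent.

$101141.07

Value at end of year 5: C₁ / (r − g) = $16,800.00 / (0.123 − 0.03) = $180,645.1613
Discount to today: PV = $180,645.1613 / (1 + 0.123)^5 = $180,645.1613 / 1.786071 = $101,141.07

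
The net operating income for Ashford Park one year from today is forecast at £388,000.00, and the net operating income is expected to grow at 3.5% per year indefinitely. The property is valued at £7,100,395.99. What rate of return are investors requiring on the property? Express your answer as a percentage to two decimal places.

8.96%

P = D₁/(r − g) ⇒ r = D₁/P + g = £388,000.0000/£7,100,395.99 + 0.035 = 0.054645 + 0.035 = 0.089645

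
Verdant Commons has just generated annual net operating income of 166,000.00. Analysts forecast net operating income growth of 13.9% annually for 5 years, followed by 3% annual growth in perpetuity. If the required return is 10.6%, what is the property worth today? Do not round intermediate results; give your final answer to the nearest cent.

3513319.13

D_1 = 189074.00000
D_2 = 215355.28600
D_3 = 245289.67075
D_4 = 279384.93499
D_5 = 318219.44095
Terminal value at year 5: TV = D_5×(1+g_2)/(r−g_2) = 327766.02418/0.076 = 4312710.84448
P_0 = D_1/(1+r)^1 + D_2/(1+r)^2 + D_3/(1+r)^3 + D_4/(1+r)^4 + D_5/(1+r)^5 + TV/(1+r)^5
    = 170952.98373 + 176053.75087 + 181306.71089 + 186716.40479 + 192287.50910 + 2606001.76800 = 3513319.12737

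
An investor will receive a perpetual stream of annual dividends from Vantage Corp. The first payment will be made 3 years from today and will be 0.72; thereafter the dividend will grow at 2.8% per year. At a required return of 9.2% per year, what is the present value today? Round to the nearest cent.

9.43

Value at end of year 2: C₁ / (r − g) = 0.72 / (0.092 − 0.028) = 11.2500
Discount to today: PV = 11.2500 / (1 + 0.092)^2 = 11.2500 / 1.192464 = 9.43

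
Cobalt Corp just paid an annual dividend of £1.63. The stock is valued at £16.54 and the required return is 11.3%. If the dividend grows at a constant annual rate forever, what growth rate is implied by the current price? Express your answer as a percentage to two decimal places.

P = D₀(1+g)/(r−g) ⇒ P(r−g) = D₀(1+g) ⇒ g(P+D₀) = P·r − D₀
g = (P·r − D₀)/(P + D₀) = (£16.54×0.113 − £1.63) / (£16.54 + £1.63) = 0.013155

1.32%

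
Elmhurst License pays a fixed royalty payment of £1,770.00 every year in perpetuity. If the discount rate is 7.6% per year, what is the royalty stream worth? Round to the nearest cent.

£23289.47

Level perpetuity: PV = C / r = £1,770.00 / 0.076 = £23,289.47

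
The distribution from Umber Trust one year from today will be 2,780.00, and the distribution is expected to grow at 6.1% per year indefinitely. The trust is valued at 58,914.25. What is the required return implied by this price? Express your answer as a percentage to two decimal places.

P = D₁/(r − g) ⇒ r = D₁/P + g = 2,780.0000/58,914.25 + 0.061 = 0.047187 + 0.061 = 0.108187

10.82%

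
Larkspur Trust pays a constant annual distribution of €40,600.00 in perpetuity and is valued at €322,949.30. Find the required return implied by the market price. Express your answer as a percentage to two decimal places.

P = C/r ⇒ r = C/P = €40,600.00/€322,949.30 = 0.125716

12.57%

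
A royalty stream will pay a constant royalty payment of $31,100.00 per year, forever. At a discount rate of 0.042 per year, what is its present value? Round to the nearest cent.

$740476.19

Level perpetuity: PV = C / r = $31,100.00 / 0.042 = $740,476.19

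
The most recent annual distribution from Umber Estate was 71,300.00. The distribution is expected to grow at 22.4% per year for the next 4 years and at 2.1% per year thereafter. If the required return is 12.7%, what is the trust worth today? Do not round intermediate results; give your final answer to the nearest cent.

D_1 = 87271.20000
D_2 = 106819.94880
D_3 = 130747.61733
D_4 = 160035.08361
Terminal value at year 4: TV = D_4×(1+g_2)/(r−g_2) = 163395.82037/0.106 = 1541470.00348
P_0 = D_1/(1+r)^1 + D_2/(1+r)^2 + D_3/(1+r)^3 + D_4/(1+r)^4 + TV/(1+r)^4
    = 77436.73469 + 84101.65330 + 91340.21618 + 99201.79645 + 955519.19038 = 1307599.59101

1307599.59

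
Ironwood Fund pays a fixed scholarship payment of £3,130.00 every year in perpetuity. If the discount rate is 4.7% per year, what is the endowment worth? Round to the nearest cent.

Level perpetuity: PV = C / r = £3,130.00 / 0.047 = £66,595.74

£66595.74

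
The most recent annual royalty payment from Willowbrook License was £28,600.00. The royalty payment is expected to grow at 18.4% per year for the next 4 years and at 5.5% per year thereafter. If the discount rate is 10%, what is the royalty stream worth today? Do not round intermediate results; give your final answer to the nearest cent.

£1037971.48

D_1 = 33862.40000
D_2 = 40093.08160
D_3 = 47470.20861
D_4 = 56204.72700
Terminal value at year 4: TV = D_4×(1+g_2)/(r−g_2) = 59295.98698/0.045 = 1317688.59965
P_0 = D_1/(1+r)^1 + D_2/(1+r)^2 + D_3/(1+r)^3 + D_4/(1+r)^4 + TV/(1+r)^4
    = 30784.00000 + 33134.77818 + 35665.07033 + 38388.58480 + 899999.04354 = 1037971.47686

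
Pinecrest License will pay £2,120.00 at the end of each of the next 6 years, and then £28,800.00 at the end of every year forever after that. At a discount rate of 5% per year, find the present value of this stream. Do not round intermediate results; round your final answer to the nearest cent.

PV of 6-year annuity: £2,120.00 × [1 − (1+0.05)^−6] / 0.05 = 10760.46718
Perpetuity value at year 6: £28,800.00 / 0.05 = 576000.00000
PV of perpetuity: 576000.00000 / (1+0.05)^6 = 429820.06846
Total PV = 10760.46718 + 429820.06846 = 440580.53565

£440580.54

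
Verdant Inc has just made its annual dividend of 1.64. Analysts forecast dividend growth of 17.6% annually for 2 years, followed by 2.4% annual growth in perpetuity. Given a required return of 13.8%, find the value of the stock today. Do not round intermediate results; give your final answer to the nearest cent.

19.18

D_1 = 1.92864
D_2 = 2.26808
Terminal value at year 2: TV = D_2×(1+g_2)/(r−g_2) = 2.32251/0.114 = 20.37293
P_0 = D_1/(1+r)^1 + D_2/(1+r)^2 + TV/(1+r)^2
    = 1.69476 + 1.75135 + 15.73146 = 19.17758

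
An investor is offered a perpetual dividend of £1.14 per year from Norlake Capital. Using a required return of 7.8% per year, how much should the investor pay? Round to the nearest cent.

Level perpetuity: PV = C / r = £1.14 / 0.078 = £14.62

£14.62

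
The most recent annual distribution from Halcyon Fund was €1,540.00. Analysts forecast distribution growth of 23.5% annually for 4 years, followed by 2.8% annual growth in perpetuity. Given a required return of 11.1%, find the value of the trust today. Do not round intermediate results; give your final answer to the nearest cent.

D_1 = 1901.90000
D_2 = 2348.84650
D_3 = 2900.82543
D_4 = 3582.51940
Terminal value at year 4: TV = D_4×(1+g_2)/(r−g_2) = 3682.82995/0.083 = 44371.44514
P_0 = D_1/(1+r)^1 + D_2/(1+r)^2 + D_3/(1+r)^3 + D_4/(1+r)^4 + TV/(1+r)^4
    = 1711.88119 + 1902.94624 + 2115.33627 + 2351.43141 + 29123.75291 = 37205.34802

€37205.35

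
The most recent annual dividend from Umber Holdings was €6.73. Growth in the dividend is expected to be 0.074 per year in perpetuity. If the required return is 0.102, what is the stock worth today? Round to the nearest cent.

€258.14

D₁ = D₀ × (1 + g) = €6.73 × 1.074 = €7.2280
Growing perpetuity: P = D₁ / (r − g) = €7.2280 / (0.102 − 0.074) = €258.14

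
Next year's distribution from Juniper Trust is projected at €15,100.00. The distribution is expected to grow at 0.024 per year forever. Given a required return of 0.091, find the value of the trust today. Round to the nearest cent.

Growing perpetuity: P = D₁ / (r − g) = €15,100.0000 / (0.091 − 0.024) = €225,373.13

€225373.13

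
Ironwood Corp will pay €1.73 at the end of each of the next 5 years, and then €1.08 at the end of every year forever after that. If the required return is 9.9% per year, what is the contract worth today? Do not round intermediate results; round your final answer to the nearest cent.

€13.38

PV of 5-year annuity: €1.73 × [1 − (1+0.099)^−5] / 0.099 = 6.57485
Perpetuity value at year 5: €1.08 / 0.099 = 10.90909
PV of perpetuity: 10.90909 / (1+0.099)^5 = 6.80456
Total PV = 6.57485 + 6.80456 = 13.37941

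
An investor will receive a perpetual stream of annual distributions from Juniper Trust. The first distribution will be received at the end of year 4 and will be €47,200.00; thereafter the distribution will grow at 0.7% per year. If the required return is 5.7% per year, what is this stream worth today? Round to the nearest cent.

Value at end of year 3: C₁ / (r − g) = €47,200.00 / (0.057 − 0.007) = €944,000.0000
Discount to today: PV = €944,000.0000 / (1 + 0.057)^3 = €944,000.0000 / 1.180932 = €799,368.50

€799368.50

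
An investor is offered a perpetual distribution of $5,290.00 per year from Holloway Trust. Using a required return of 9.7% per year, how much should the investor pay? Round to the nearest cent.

$54536.08

Level perpetuity: PV = C / r = $5,290.00 / 0.097 = $54,536.08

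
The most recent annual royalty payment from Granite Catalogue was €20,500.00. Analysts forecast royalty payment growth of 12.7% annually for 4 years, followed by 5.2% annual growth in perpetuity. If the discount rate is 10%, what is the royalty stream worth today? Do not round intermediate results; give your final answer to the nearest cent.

€582211.66

D_1 = 23103.50000
D_2 = 26037.64450
D_3 = 29344.42535
D_4 = 33071.16737
Terminal value at year 4: TV = D_4×(1+g_2)/(r−g_2) = 34790.86807/0.048 = 724809.75155
P_0 = D_1/(1+r)^1 + D_2/(1+r)^2 + D_3/(1+r)^3 + D_4/(1+r)^4 + TV/(1+r)^4
    = 21003.18182 + 21518.71446 + 22046.90109 + 22588.05230 + 495054.81289 = 582211.66256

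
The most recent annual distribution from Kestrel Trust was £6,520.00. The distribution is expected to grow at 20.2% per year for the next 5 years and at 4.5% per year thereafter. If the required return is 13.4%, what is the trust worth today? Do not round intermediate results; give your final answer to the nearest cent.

£141385.93

D_1 = 7837.04000
D_2 = 9420.12208
D_3 = 11322.98674
D_4 = 13610.23006
D_5 = 16359.49653
Terminal value at year 5: TV = D_5×(1+g_2)/(r−g_2) = 17095.67388/0.089 = 192086.22335
P_0 = D_1/(1+r)^1 + D_2/(1+r)^2 + D_3/(1+r)^3 + D_4/(1+r)^4 + D_5/(1+r)^5 + TV/(1+r)^5
    = 6910.97002 + 7325.38445 + 7764.64912 + 8230.25418 + 8723.77913 + 102430.88973 = 141385.92662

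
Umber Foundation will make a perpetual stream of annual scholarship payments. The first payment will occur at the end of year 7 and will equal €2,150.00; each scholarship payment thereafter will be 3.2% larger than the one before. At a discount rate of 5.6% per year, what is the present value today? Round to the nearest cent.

Value at end of year 6: C₁ / (r − g) = €2,150.00 / (0.056 − 0.032) = €89,583.3333
Discount to today: PV = €89,583.3333 / (1 + 0.056)^6 = €89,583.3333 / 1.386703 = €64,601.66

€64601.66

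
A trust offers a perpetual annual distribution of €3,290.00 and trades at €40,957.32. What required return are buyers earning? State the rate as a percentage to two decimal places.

P = C/r ⇒ r = C/P = €3,290.00/€40,957.32 = 0.080328

8.03%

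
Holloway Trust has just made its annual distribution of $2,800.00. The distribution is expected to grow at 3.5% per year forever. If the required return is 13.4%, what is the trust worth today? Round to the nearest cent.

$29272.73

D₁ = D₀ × (1 + g) = $2,800.00 × 1.035 = $2,898.0000
Growing perpetuity: P = D₁ / (r − g) = $2,898.0000 / (0.134 − 0.035) = $29,272.73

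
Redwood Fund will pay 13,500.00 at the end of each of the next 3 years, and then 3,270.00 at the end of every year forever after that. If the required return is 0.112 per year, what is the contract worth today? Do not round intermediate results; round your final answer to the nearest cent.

PV of 3-year annuity: 13,500.00 × [1 − (1+0.112)^−3] / 0.112 = 32875.73088
Perpetuity value at year 3: 3,270.00 / 0.112 = 29196.42857
PV of perpetuity: 29196.42857 / (1+0.112)^3 = 21233.19598
Total PV = 32875.73088 + 21233.19598 = 54108.92686

54108.93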